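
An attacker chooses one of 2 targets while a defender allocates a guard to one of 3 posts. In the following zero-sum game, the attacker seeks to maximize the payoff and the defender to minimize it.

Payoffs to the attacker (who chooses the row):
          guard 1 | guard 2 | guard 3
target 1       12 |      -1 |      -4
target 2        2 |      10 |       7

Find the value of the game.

Column guard 2 is strictly dominated by guard 3 for the defender (it gives the attacker more in every row).
The remaining 2×2 game on (target 1, target 2) × (guard 1, guard 3) has no saddle point. Let the attacker play target 1 with probability p; indifference gives 12p + 2(1−p) = −4p + 7(1−p), so p = 5/21.
Similarly the defender's optimal q on guard 1 is 11/21, and the value is 12·(11/21) + (-4)·(10/21) = 92/21.

92/21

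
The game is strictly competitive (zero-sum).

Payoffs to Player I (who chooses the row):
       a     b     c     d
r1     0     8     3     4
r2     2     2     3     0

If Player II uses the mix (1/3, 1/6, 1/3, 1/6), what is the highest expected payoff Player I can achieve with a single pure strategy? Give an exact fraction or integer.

r1: (0)·(1/3) + (8)·(1/6) + (3)·(1/3) + (4)·(1/6) = 3.
r2: (2)·(1/3) + (2)·(1/6) + (3)·(1/3) + (0)·(1/6) = 2.
The best pure response is r1 with expected payoff 3.

3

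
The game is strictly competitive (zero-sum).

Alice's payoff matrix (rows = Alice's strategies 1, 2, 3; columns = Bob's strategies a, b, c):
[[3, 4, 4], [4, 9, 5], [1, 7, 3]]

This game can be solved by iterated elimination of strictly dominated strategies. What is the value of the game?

Row 1 is strictly dominated by row 2 (4>3, 9>4, 5>4); eliminate 1.
Column b is strictly dominated by a for Bob (4<9, 1<7); eliminate b.
Column c is strictly dominated by a for Bob (4<5, 1<3); eliminate c.
Row 3 is strictly dominated by row 2 (4>1); eliminate 3.
Only (2, a) remains, with payoff 4.

4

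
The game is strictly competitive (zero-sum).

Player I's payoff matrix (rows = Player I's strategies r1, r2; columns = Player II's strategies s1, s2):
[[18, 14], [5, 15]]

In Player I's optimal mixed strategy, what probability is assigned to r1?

5/7

Row minima are 14 and 5, so Player I's maximin is 14; column maxima are 18 and 15, so Player II's minimax is 15. These differ, so the equilibrium is in mixed strategies.
Let Player I play r1 with probability p. Player II is indifferent when 18p + 5(1−p) = 14p + 15(1−p), giving p = 5/7.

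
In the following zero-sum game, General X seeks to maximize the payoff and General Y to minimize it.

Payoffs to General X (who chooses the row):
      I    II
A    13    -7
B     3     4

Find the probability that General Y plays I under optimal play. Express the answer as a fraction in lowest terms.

Row minima are -7 and 3, so General X's maximin is 3; column maxima are 13 and 4, so General Y's minimax is 4. These differ, so the equilibrium is in mixed strategies.
Let General Y play I with probability q. General X is indifferent when 13q − 7(1−q) = 3q + 4(1−q), giving q = 11/21.

11/21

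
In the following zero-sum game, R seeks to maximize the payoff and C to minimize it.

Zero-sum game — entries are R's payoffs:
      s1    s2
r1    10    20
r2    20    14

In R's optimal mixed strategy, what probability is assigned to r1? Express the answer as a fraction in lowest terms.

Row minima are 10 and 14, so R's maximin is 14; column maxima are 20 and 20, so C's minimax is 20. These differ, so the equilibrium is in mixed strategies.
Let R play r1 with probability p. C is indifferent when 10p + 20(1−p) = 20p + 14(1−p), giving p = 3/8.

3/8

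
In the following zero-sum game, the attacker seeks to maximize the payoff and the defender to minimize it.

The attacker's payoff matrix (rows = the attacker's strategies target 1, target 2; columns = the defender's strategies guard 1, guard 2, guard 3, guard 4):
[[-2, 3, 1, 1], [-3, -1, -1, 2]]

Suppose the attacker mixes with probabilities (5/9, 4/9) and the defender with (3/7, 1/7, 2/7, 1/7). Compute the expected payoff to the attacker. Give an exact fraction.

-40/63

Against (3/7, 1/7, 2/7, 1/7), each row's expected payoff is target 1: 0; target 2: -10/7.
Taking the (5/9, 4/9)-weighted average: (5/9)·(0) + (4/9)·(-10/7) = -40/63.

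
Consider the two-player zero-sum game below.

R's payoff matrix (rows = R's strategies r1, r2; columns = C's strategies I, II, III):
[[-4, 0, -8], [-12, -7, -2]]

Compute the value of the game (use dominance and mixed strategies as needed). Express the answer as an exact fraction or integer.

Column II is strictly dominated by I for C (it gives R more in every row).
The remaining 2×2 game on (r1, r2) × (I, III) has no saddle point. Let R play r1 with probability p; indifference gives −4p − 12(1−p) = −8p − 2(1−p), so p = 5/7.
Similarly C's optimal q on I is 3/7, and the value is -4·(3/7) + (-8)·(4/7) = -44/7.

-44/7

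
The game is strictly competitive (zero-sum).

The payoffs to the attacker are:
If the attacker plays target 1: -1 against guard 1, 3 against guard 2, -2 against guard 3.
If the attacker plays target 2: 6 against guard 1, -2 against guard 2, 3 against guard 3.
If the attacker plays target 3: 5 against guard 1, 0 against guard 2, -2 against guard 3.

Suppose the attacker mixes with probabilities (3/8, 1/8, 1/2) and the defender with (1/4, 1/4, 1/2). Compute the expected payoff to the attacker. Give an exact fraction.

1/4

Against (1/4, 1/4, 1/2), each row's expected payoff is target 1: -1/2; target 2: 5/2; target 3: 1/4.
Taking the (3/8, 1/8, 1/2)-weighted average: (3/8)·(-1/2) + (1/8)·(5/2) + (1/2)·(1/4) = 1/4.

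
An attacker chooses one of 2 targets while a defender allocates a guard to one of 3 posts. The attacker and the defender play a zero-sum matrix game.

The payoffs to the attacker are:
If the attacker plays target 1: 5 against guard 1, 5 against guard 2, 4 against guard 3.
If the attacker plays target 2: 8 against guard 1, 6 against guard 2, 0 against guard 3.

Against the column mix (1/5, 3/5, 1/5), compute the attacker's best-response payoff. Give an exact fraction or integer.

target 1: (5)·(1/5) + (5)·(3/5) + (4)·(1/5) = 24/5.
target 2: (8)·(1/5) + (6)·(3/5) + (0)·(1/5) = 26/5.
The best pure response is target 2 with expected payoff 26/5.

26/5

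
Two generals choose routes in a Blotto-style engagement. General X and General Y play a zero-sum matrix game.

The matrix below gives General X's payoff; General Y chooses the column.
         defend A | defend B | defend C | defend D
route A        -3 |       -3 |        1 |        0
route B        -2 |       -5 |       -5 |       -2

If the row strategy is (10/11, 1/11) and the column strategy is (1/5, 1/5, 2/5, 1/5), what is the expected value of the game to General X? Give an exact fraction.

Against (1/5, 1/5, 2/5, 1/5), each row's expected payoff is route A: -4/5; route B: -19/5.
Taking the (10/11, 1/11)-weighted average: (10/11)·(-4/5) + (1/11)·(-19/5) = -59/55.

-59/55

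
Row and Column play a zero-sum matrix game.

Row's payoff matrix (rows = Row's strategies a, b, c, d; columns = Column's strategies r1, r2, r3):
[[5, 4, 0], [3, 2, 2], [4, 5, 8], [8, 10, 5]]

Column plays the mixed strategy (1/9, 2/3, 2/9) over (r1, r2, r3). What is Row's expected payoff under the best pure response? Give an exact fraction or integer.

a: (5)·(1/9) + (4)·(2/3) + (0)·(2/9) = 29/9.
b: (3)·(1/9) + (2)·(2/3) + (2)·(2/9) = 19/9.
c: (4)·(1/9) + (5)·(2/3) + (8)·(2/9) = 50/9.
d: (8)·(1/9) + (10)·(2/3) + (5)·(2/9) = 26/3.
The best pure response is d with expected payoff 26/3.

26/3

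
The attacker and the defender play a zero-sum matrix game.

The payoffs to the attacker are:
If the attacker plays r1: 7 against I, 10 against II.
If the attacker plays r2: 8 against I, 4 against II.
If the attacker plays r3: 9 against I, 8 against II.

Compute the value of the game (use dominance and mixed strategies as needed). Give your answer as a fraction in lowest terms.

Row r2 is strictly dominated by row r3, so the attacker never plays it.
The remaining 2×2 game on (r1, r3) × (I, II) has no saddle point. Let the attacker play r1 with probability p; indifference gives 7p + 9(1−p) = 10p + 8(1−p), so p = 1/4.
Similarly the defender's optimal q on I is 1/2, and the value is 7·(1/2) + (10)·(1/2) = 17/2.

17/2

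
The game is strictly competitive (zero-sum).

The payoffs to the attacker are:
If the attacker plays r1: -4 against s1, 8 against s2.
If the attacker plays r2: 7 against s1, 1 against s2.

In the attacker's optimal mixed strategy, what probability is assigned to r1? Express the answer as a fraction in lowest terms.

Row minima are -4 and 1, so the attacker's maximin is 1; column maxima are 7 and 8, so the defender's minimax is 7. These differ, so the equilibrium is in mixed strategies.
Let the attacker play r1 with probability p. The defender is indifferent when −4p + 7(1−p) = 8p + (1−p), giving p = 1/3.

1/3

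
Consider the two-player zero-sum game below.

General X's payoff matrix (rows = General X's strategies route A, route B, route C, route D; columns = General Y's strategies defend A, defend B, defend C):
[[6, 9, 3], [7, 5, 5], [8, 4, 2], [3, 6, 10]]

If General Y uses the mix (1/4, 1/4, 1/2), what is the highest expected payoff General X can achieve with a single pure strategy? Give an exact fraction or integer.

route A: (6)·(1/4) + (9)·(1/4) + (3)·(1/2) = 21/4.
route B: (7)·(1/4) + (5)·(1/4) + (5)·(1/2) = 11/2.
route C: (8)·(1/4) + (4)·(1/4) + (2)·(1/2) = 4.
route D: (3)·(1/4) + (6)·(1/4) + (10)·(1/2) = 29/4.
The best pure response is route D with expected payoff 29/4.

29/4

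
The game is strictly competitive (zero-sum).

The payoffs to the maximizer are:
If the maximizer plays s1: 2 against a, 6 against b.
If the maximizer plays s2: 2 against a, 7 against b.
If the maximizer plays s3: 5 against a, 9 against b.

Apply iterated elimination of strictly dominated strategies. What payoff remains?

Column b is strictly dominated by a for the minimizer (2<6, 2<7, 5<9); eliminate b.
Row s1 is strictly dominated by row s3 (5>2); eliminate s1.
Row s2 is strictly dominated by row s3 (5>2); eliminate s2.
Only (s3, a) remains, with payoff 5.

5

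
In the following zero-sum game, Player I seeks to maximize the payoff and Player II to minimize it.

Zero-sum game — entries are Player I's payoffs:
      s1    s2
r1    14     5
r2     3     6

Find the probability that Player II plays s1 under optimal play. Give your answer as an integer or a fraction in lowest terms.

Row minima are 5 and 3, so Player I's maximin is 5; column maxima are 14 and 6, so Player II's minimax is 6. These differ, so the equilibrium is in mixed strategies.
Let Player II play s1 with probability q. Player I is indifferent when 14q + 5(1−q) = 3q + 6(1−q), giving q = 1/12.

1/12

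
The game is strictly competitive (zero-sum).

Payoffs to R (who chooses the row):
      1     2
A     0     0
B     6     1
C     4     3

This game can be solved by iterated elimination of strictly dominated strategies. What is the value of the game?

Row A is strictly dominated by row B (6>0, 1>0); eliminate A.
Column 1 is strictly dominated by 2 for C (1<6, 3<4); eliminate 1.
Row B is strictly dominated by row C (3>1); eliminate B.
Only (C, 2) remains, with payoff 3.

3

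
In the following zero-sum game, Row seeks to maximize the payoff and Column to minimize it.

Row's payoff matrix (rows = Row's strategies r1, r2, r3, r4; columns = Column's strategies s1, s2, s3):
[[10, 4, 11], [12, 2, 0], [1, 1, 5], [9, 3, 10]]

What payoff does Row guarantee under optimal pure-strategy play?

Row minima: 4, 0, 1, 3 → Row's maximin is 4.
Column maxima: 12, 4, 11 → Column's minimax is 4.
They coincide at (r1, s2), so the value is 4.

4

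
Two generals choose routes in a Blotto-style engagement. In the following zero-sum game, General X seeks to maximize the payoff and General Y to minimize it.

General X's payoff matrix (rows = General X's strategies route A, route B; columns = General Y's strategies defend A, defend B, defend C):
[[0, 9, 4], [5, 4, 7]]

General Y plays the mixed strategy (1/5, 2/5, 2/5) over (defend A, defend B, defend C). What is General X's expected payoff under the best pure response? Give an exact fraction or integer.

27/5

route A: (0)·(1/5) + (9)·(2/5) + (4)·(2/5) = 26/5.
route B: (5)·(1/5) + (4)·(2/5) + (7)·(2/5) = 27/5.
The best pure response is route B with expected payoff 27/5.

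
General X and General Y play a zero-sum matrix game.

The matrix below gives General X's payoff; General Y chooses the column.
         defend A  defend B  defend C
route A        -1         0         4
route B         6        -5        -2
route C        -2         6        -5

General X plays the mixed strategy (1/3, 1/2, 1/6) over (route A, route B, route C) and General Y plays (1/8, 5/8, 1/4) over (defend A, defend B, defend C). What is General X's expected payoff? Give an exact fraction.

Against (1/8, 5/8, 1/4), each row's expected payoff is route A: 7/8; route B: -23/8; route C: 9/4.
Taking the (1/3, 1/2, 1/6)-weighted average: (1/3)·(7/8) + (1/2)·(-23/8) + (1/6)·(9/4) = -37/48.

-37/48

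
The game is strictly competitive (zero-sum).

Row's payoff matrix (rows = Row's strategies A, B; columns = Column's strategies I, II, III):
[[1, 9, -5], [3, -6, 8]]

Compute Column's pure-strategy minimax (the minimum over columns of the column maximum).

3

The worst case (largest entry) in each column is I: 3, II: 9, III: 8.
The best (smallest) of these is 3.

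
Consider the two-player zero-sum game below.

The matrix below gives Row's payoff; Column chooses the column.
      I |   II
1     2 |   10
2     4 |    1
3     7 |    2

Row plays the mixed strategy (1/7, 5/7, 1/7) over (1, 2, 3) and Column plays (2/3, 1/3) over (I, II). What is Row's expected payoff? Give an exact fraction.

Against (2/3, 1/3), each row's expected payoff is 1: 14/3; 2: 3; 3: 16/3.
Taking the (1/7, 5/7, 1/7)-weighted average: (1/7)·(14/3) + (5/7)·(3) + (1/7)·(16/3) = 25/7.

25/7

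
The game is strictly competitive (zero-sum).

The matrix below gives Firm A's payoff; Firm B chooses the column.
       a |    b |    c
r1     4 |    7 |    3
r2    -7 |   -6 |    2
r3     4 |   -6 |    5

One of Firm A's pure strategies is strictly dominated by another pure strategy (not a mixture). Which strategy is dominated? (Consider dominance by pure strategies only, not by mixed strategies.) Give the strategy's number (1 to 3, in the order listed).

2

Compare r2 with r1: 4 > -7, 7 > -6, 3 > 2.
So r1 strictly dominates r2 for Firm A; r2 is strictly dominated.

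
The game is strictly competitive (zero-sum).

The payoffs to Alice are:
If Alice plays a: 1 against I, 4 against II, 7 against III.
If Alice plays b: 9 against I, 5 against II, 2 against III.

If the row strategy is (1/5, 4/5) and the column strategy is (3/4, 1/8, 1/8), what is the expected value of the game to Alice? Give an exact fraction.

261/40

Against (3/4, 1/8, 1/8), each row's expected payoff is a: 17/8; b: 61/8.
Taking the (1/5, 4/5)-weighted average: (1/5)·(17/8) + (4/5)·(61/8) = 261/40.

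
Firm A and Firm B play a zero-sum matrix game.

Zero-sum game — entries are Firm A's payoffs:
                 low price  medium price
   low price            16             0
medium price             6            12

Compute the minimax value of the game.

96/11

Row minima are 0 and 6, so Firm A's maximin is 6; column maxima are 16 and 12, so Firm B's minimax is 12. These differ, so the equilibrium is in mixed strategies.
Let Firm A play low price with probability p. Firm B is indifferent when 16p + 6(1−p) = 12(1−p), giving p = 3/11.
Let Firm B play low price with probability q. Firm A is indifferent when 16q = 6q + 12(1−q), giving q = 6/11.
The value is 16·(6/11) + (0)·(5/11) = 96/11.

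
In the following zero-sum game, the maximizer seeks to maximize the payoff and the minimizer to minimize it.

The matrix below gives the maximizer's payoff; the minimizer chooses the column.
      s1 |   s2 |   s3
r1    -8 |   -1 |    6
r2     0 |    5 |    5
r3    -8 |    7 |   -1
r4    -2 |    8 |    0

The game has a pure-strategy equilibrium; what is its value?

0

Row minima: -8, 0, -8, -2 → the maximizer's maximin is 0.
Column maxima: 0, 8, 6 → the minimizer's minimax is 0.
They coincide at (r2, s1), so the value is 0.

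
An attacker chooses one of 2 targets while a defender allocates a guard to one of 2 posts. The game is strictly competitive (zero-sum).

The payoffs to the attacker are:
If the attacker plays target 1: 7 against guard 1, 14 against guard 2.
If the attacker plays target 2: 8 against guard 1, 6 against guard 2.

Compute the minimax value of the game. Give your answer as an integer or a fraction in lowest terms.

Row minima are 7 and 6, so the attacker's maximin is 7; column maxima are 8 and 14, so the defender's minimax is 8. These differ, so the equilibrium is in mixed strategies.
Let the attacker play target 1 with probability p. The defender is indifferent when 7p + 8(1−p) = 14p + 6(1−p), giving p = 2/9.
Let the defender play guard 1 with probability q. The attacker is indifferent when 7q + 14(1−q) = 8q + 6(1−q), giving q = 8/9.
The value is 7·(8/9) + (14)·(1/9) = 70/9.

70/9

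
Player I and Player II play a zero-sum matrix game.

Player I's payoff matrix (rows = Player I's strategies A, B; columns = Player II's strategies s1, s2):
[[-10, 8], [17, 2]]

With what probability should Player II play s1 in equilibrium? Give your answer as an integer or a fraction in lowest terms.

Row minima are -10 and 2, so Player I's maximin is 2; column maxima are 17 and 8, so Player II's minimax is 8. These differ, so the equilibrium is in mixed strategies.
Let Player II play s1 with probability q. Player I is indifferent when −10q + 8(1−q) = 17q + 2(1−q), giving q = 2/11.

2/11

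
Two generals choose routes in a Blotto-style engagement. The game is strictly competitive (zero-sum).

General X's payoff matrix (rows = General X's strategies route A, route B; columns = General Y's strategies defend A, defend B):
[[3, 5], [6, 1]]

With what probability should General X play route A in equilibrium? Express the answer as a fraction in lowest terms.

Row minima are 3 and 1, so General X's maximin is 3; column maxima are 6 and 5, so General Y's minimax is 5. These differ, so the equilibrium is in mixed strategies.
Let General X play route A with probability p. General Y is indifferent when 3p + 6(1−p) = 5p + (1−p), giving p = 5/7.

5/7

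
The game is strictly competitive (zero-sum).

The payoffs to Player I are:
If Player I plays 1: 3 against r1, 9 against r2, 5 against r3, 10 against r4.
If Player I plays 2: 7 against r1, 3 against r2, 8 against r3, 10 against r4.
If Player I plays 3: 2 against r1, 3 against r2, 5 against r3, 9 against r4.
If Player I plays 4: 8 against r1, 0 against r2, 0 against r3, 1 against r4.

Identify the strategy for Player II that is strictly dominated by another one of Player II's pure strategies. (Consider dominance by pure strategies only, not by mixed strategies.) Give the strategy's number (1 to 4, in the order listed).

Player II prefers columns that give Player I less. Compare r4 with r2: 9 < 10, 3 < 10, 3 < 9, 0 < 1.
So r2 strictly dominates r4 for Player II; r4 is strictly dominated.

4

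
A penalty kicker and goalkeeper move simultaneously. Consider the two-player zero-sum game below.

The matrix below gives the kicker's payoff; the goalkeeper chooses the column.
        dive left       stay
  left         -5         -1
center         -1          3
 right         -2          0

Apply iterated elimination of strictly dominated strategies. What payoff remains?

-1

Column stay is strictly dominated by dive left for the goalkeeper (-5<-1, -1<3, -2<0); eliminate stay.
Row left is strictly dominated by row center (-1>-5); eliminate left.
Row right is strictly dominated by row center (-1>-2); eliminate right.
Only (center, dive left) remains, with payoff -1.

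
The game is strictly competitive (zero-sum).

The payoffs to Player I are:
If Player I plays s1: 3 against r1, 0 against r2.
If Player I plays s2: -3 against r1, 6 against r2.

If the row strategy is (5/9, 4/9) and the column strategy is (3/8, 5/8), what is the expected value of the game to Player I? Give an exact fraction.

Against (3/8, 5/8), each row's expected payoff is s1: 9/8; s2: 21/8.
Taking the (5/9, 4/9)-weighted average: (5/9)·(9/8) + (4/9)·(21/8) = 43/24.

43/24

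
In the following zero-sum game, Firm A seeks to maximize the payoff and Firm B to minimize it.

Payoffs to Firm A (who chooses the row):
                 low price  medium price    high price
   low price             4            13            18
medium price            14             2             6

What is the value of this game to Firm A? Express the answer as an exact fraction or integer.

Column high price is strictly dominated by medium price for Firm B (it gives Firm A more in every row).
The remaining 2×2 game on (low price, medium price) × (low price, medium price) has no saddle point. Let Firm A play low price with probability p; indifference gives 4p + 14(1−p) = 13p + 2(1−p), so p = 4/7.
Similarly Firm B's optimal q on low price is 11/21, and the value is 4·(11/21) + (13)·(10/21) = 58/7.

58/7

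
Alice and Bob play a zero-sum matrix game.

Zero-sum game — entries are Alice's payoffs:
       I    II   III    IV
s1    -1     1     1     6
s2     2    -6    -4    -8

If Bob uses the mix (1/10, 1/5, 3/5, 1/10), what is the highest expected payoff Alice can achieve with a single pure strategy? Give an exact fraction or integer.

13/10

s1: (-1)·(1/10) + (1)·(1/5) + (1)·(3/5) + (6)·(1/10) = 13/10.
s2: (2)·(1/10) + (-6)·(1/5) + (-4)·(3/5) + (-8)·(1/10) = -21/5.
The best pure response is s1 with expected payoff 13/10.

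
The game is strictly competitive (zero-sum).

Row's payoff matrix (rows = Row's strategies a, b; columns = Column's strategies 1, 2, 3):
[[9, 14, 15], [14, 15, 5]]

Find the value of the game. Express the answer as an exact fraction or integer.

11

Column 2 is strictly dominated by 1 for Column (it gives Row more in every row).
The remaining 2×2 game on (a, b) × (1, 3) has no saddle point. Let Row play a with probability p; indifference gives 9p + 14(1−p) = 15p + 5(1−p), so p = 3/5.
Similarly Column's optimal q on 1 is 2/3, and the value is 9·(2/3) + (15)·(1/3) = 11.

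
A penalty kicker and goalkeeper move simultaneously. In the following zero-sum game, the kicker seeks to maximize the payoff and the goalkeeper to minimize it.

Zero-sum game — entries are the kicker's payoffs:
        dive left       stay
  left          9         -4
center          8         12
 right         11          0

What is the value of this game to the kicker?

Row left is strictly dominated by row right, so the kicker never plays it.
The remaining 2×2 game on (center, right) × (dive left, stay) has no saddle point. Let the kicker play center with probability p; indifference gives 8p + 11(1−p) = 12p, so p = 11/15.
Similarly the goalkeeper's optimal q on dive left is 4/5, and the value is 8·(4/5) + (12)·(1/5) = 44/5.

44/5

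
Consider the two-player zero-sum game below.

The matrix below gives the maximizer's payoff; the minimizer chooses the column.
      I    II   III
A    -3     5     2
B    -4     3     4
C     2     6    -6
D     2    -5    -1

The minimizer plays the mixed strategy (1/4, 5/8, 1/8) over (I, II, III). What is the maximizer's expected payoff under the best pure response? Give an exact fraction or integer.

7/2

A: (-3)·(1/4) + (5)·(5/8) + (2)·(1/8) = 21/8.
B: (-4)·(1/4) + (3)·(5/8) + (4)·(1/8) = 11/8.
C: (2)·(1/4) + (6)·(5/8) + (-6)·(1/8) = 7/2.
D: (2)·(1/4) + (-5)·(5/8) + (-1)·(1/8) = -11/4.
The best pure response is C with expected payoff 7/2.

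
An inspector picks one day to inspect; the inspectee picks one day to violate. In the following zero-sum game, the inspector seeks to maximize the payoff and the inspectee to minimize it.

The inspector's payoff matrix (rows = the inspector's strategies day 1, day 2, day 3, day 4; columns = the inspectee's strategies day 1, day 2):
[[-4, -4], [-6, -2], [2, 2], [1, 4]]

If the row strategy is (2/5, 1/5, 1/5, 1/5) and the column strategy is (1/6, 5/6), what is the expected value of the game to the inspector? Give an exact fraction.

-31/30

Against (1/6, 5/6), each row's expected payoff is day 1: -4; day 2: -8/3; day 3: 2; day 4: 7/2.
Taking the (2/5, 1/5, 1/5, 1/5)-weighted average: (2/5)·(-4) + (1/5)·(-8/3) + (1/5)·(2) + (1/5)·(7/2) = -31/30.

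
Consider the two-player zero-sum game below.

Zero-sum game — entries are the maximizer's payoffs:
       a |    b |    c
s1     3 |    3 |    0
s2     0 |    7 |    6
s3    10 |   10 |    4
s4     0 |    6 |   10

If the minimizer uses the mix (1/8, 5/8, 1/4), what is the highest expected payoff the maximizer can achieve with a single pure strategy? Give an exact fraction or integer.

17/2

s1: (3)·(1/8) + (3)·(5/8) + (0)·(1/4) = 9/4.
s2: (0)·(1/8) + (7)·(5/8) + (6)·(1/4) = 47/8.
s3: (10)·(1/8) + (10)·(5/8) + (4)·(1/4) = 17/2.
s4: (0)·(1/8) + (6)·(5/8) + (10)·(1/4) = 25/4.
The best pure response is s3 with expected payoff 17/2.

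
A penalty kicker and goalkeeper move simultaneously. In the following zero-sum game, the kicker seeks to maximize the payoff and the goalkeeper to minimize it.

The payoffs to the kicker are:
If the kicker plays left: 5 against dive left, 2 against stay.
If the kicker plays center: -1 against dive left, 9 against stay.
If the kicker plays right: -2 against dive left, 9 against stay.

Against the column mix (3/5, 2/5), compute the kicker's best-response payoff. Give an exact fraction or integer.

left: (5)·(3/5) + (2)·(2/5) = 19/5.
center: (-1)·(3/5) + (9)·(2/5) = 3.
right: (-2)·(3/5) + (9)·(2/5) = 12/5.
The best pure response is left with expected payoff 19/5.

19/5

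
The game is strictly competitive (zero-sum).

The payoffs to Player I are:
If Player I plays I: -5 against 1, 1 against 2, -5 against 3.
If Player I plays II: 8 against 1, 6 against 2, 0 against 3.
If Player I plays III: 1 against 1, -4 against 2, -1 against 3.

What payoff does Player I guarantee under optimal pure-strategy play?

Row minima: -5, 0, -4 → Player I's maximin is 0.
Column maxima: 8, 6, 0 → Player II's minimax is 0.
They coincide at (II, 3), so the value is 0.

0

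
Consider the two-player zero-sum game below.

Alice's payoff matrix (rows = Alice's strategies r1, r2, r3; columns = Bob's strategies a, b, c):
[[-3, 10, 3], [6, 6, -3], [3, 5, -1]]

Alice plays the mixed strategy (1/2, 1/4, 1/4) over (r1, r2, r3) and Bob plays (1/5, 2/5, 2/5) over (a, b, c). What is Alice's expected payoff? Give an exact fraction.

69/20

Against (1/5, 2/5, 2/5), each row's expected payoff is r1: 23/5; r2: 12/5; r3: 11/5.
Taking the (1/2, 1/4, 1/4)-weighted average: (1/2)·(23/5) + (1/4)·(12/5) + (1/4)·(11/5) = 69/20.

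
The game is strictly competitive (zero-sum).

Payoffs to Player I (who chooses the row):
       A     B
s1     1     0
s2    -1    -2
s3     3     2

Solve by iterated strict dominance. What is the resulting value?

2

Column A is strictly dominated by B for Player II (0<1, -2<-1, 2<3); eliminate A.
Row s1 is strictly dominated by row s3 (2>0); eliminate s1.
Row s2 is strictly dominated by row s3 (2>-2); eliminate s2.
Only (s3, B) remains, with payoff 2.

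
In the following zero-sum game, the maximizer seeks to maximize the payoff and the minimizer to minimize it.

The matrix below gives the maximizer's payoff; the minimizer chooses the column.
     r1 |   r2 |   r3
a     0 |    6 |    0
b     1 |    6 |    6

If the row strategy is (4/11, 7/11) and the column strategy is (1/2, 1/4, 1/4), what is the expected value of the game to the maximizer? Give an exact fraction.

Against (1/2, 1/4, 1/4), each row's expected payoff is a: 3/2; b: 7/2.
Taking the (4/11, 7/11)-weighted average: (4/11)·(3/2) + (7/11)·(7/2) = 61/22.

61/22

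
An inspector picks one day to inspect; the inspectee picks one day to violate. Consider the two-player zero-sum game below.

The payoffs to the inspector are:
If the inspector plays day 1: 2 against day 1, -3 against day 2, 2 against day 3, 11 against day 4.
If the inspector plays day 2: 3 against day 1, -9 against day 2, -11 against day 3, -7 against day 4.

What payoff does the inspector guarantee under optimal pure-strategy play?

Row minima: -3, -11 → the inspector's maximin is -3.
Column maxima: 3, -3, 2, 11 → the inspectee's minimax is -3.
They coincide at (day 1, day 2), so the value is -3.

-3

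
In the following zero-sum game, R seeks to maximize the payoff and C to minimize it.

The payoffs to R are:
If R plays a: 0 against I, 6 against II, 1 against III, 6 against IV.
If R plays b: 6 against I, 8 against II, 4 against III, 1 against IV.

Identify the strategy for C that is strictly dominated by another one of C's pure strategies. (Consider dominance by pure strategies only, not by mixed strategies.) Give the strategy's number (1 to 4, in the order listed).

C prefers columns that give R less. Compare II with I: 0 < 6, 6 < 8.
So I strictly dominates II for C; II is strictly dominated.

2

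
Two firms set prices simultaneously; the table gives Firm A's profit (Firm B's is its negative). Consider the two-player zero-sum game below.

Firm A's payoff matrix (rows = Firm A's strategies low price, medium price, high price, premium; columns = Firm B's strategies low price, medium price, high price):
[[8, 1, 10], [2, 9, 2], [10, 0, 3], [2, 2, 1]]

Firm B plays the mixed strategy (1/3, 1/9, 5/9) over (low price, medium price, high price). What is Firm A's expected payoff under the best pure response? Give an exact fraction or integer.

low price: (8)·(1/3) + (1)·(1/9) + (10)·(5/9) = 25/3.
medium price: (2)·(1/3) + (9)·(1/9) + (2)·(5/9) = 25/9.
high price: (10)·(1/3) + (0)·(1/9) + (3)·(5/9) = 5.
premium: (2)·(1/3) + (2)·(1/9) + (1)·(5/9) = 13/9.
The best pure response is low price with expected payoff 25/3.

25/3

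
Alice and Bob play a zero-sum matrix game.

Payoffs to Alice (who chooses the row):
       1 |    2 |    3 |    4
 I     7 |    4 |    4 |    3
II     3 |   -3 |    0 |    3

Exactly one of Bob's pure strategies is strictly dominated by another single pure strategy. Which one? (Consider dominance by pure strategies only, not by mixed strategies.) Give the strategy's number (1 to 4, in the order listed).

Bob prefers columns that give Alice less. Compare 1 with 2: 4 < 7, -3 < 3.
So 2 strictly dominates 1 for Bob; 1 is strictly dominated.

1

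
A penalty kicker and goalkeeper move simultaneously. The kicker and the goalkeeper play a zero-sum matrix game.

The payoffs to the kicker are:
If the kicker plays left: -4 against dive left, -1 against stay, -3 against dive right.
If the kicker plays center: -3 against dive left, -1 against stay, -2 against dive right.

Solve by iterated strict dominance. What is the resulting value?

-3

Column stay is strictly dominated by dive left for the goalkeeper (-4<-1, -3<-1); eliminate stay.
Column dive right is strictly dominated by dive left for the goalkeeper (-4<-3, -3<-2); eliminate dive right.
Row left is strictly dominated by row center (-3>-4); eliminate left.
Only (center, dive left) remains, with payoff -3.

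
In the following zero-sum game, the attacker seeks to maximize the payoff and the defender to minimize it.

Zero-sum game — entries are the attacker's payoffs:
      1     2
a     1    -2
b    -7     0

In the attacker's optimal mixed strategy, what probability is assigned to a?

7/10

Row minima are -2 and -7, so the attacker's maximin is -2; column maxima are 1 and 0, so the defender's minimax is 0. These differ, so the equilibrium is in mixed strategies.
Let the attacker play a with probability p. The defender is indifferent when p − 7(1−p) = −2p, giving p = 7/10.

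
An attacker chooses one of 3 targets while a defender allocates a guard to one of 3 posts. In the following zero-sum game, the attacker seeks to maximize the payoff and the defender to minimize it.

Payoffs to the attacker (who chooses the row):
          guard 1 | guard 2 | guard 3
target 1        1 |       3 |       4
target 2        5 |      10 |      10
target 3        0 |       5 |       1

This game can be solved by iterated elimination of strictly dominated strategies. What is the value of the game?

5

Column guard 3 is strictly dominated by guard 1 for the defender (1<4, 5<10, 0<1); eliminate guard 3.
Column guard 2 is strictly dominated by guard 1 for the defender (1<3, 5<10, 0<5); eliminate guard 2.
Row target 3 is strictly dominated by row target 1 (1>0); eliminate target 3.
Row target 1 is strictly dominated by row target 2 (5>1); eliminate target 1.
Only (target 2, guard 1) remains, with payoff 5.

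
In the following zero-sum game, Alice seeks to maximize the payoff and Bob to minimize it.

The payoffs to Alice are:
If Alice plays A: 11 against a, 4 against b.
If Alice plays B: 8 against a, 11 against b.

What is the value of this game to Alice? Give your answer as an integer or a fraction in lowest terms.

Row minima are 4 and 8, so Alice's maximin is 8; column maxima are 11 and 11, so Bob's minimax is 11. These differ, so the equilibrium is in mixed strategies.
Let Alice play A with probability p. Bob is indifferent when 11p + 8(1−p) = 4p + 11(1−p), giving p = 3/10.
Let Bob play a with probability q. Alice is indifferent when 11q + 4(1−q) = 8q + 11(1−q), giving q = 7/10.
The value is 11·(7/10) + (4)·(3/10) = 89/10.

89/10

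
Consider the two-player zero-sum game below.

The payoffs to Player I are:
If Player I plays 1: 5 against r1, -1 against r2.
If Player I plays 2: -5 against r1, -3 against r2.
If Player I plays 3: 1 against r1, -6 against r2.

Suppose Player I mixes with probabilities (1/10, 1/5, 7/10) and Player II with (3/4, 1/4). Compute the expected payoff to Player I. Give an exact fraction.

Against (3/4, 1/4), each row's expected payoff is 1: 7/2; 2: -9/2; 3: -3/4.
Taking the (1/10, 1/5, 7/10)-weighted average: (1/10)·(7/2) + (1/5)·(-9/2) + (7/10)·(-3/4) = -43/40.

-43/40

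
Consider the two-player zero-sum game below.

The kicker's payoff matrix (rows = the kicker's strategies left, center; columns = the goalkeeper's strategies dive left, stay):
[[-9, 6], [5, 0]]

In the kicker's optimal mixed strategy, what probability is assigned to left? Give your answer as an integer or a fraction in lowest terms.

1/4

Row minima are -9 and 0, so the kicker's maximin is 0; column maxima are 5 and 6, so the goalkeeper's minimax is 5. These differ, so the equilibrium is in mixed strategies.
Let the kicker play left with probability p. The goalkeeper is indifferent when −9p + 5(1−p) = 6p, giving p = 1/4.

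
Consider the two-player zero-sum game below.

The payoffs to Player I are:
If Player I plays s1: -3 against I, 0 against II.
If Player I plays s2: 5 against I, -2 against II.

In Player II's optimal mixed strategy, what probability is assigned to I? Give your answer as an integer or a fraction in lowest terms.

Row minima are -3 and -2, so Player I's maximin is -2; column maxima are 5 and 0, so Player II's minimax is 0. These differ, so the equilibrium is in mixed strategies.
Let Player II play I with probability q. Player I is indifferent when −3q = 5q − 2(1−q), giving q = 1/5.

1/5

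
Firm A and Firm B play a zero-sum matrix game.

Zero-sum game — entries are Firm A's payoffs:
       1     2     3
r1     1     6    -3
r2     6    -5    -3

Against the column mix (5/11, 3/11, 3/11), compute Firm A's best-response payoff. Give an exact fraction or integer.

14/11

r1: (1)·(5/11) + (6)·(3/11) + (-3)·(3/11) = 14/11.
r2: (6)·(5/11) + (-5)·(3/11) + (-3)·(3/11) = 6/11.
The best pure response is r1 with expected payoff 14/11.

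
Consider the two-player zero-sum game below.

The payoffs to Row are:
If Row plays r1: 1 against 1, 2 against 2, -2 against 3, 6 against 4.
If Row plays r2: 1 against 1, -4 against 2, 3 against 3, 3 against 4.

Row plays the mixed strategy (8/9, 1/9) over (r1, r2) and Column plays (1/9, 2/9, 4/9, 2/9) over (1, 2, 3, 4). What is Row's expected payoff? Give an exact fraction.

Against (1/9, 2/9, 4/9, 2/9), each row's expected payoff is r1: 1; r2: 11/9.
Taking the (8/9, 1/9)-weighted average: (8/9)·(1) + (1/9)·(11/9) = 83/81.

83/81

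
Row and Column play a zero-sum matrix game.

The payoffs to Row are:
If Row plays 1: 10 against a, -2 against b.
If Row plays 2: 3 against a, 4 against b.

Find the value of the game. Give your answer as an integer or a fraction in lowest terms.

Row minima are -2 and 3, so Row's maximin is 3; column maxima are 10 and 4, so Column's minimax is 4. These differ, so the equilibrium is in mixed strategies.
Let Row play 1 with probability p. Column is indifferent when 10p + 3(1−p) = −2p + 4(1−p), giving p = 1/13.
Let Column play a with probability q. Row is indifferent when 10q − 2(1−q) = 3q + 4(1−q), giving q = 6/13.
The value is 10·(6/13) + (-2)·(7/13) = 46/13.

46/13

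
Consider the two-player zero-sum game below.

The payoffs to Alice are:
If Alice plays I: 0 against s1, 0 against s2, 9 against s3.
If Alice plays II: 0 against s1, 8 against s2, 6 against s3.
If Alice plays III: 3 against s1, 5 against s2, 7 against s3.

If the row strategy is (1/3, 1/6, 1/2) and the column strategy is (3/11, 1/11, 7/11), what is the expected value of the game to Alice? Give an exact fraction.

Against (3/11, 1/11, 7/11), each row's expected payoff is I: 63/11; II: 50/11; III: 63/11.
Taking the (1/3, 1/6, 1/2)-weighted average: (1/3)·(63/11) + (1/6)·(50/11) + (1/2)·(63/11) = 365/66.

365/66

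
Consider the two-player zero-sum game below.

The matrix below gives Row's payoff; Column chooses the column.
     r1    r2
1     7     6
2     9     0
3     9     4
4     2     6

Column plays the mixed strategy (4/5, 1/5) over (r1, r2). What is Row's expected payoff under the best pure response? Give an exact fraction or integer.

8

1: (7)·(4/5) + (6)·(1/5) = 34/5.
2: (9)·(4/5) + (0)·(1/5) = 36/5.
3: (9)·(4/5) + (4)·(1/5) = 8.
4: (2)·(4/5) + (6)·(1/5) = 14/5.
The best pure response is 3 with expected payoff 8.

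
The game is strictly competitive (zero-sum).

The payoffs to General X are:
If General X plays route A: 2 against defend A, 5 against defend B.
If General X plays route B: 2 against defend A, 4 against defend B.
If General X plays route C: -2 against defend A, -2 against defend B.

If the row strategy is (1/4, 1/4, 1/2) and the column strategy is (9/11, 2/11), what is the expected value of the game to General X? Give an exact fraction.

5/22

Against (9/11, 2/11), each row's expected payoff is route A: 28/11; route B: 26/11; route C: -2.
Taking the (1/4, 1/4, 1/2)-weighted average: (1/4)·(28/11) + (1/4)·(26/11) + (1/2)·(-2) = 5/22.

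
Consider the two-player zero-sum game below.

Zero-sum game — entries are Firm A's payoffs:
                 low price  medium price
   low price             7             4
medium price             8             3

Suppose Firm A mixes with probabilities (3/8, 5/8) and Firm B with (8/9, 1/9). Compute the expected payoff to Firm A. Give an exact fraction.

Against (8/9, 1/9), each row's expected payoff is low price: 20/3; medium price: 67/9.
Taking the (3/8, 5/8)-weighted average: (3/8)·(20/3) + (5/8)·(67/9) = 515/72.

515/72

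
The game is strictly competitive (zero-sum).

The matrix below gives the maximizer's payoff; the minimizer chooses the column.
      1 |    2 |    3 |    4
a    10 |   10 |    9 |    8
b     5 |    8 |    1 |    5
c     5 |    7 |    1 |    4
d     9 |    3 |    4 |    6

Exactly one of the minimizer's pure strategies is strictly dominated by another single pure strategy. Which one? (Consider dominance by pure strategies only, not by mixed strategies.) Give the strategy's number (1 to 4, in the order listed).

1

The minimizer prefers columns that give the maximizer less. Compare 1 with 3: 9 < 10, 1 < 5, 1 < 5, 4 < 9.
So 3 strictly dominates 1 for the minimizer; 1 is strictly dominated.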